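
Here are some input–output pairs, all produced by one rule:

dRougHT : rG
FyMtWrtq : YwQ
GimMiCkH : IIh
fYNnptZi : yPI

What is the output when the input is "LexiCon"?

Ec

What's happening: keep one character in every 3, starting at position 2 (positions 2nd, 5th, 8th, ...), then flip the case of every letter.
Starting from "LexiCon": after the first operation, "eC"; after the second, "Ec".
(Check on "FyMtWrtq": → "yWq" → "YwQ" ✓)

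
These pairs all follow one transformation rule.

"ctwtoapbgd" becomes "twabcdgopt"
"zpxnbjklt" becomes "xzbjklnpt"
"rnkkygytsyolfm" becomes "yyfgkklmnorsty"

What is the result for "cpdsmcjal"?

psaccdjlm

The pattern: sort the characters into alphabetical order, then move the last 2 characters to the front (rotate right by 2).
So "cpdsmcjal" becomes "psaccdjlm".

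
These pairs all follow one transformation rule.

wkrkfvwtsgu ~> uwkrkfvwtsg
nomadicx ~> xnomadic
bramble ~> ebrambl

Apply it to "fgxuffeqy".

The transformation: move the last character to the front.
On "fgxuffeqy" that produces "yfgxuffeq".

yfgxuffeq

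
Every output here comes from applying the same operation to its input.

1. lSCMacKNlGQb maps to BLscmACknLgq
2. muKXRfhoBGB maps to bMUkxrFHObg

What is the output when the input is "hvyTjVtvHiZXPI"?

The transformation: flip the case of every letter, then move the last character to the front.
For "hvyTjVtvHiZXPI", step one produces "HVYtJvTVhIzxpi"; step two turns that into "iHVYtJvTVhIzxp".

iHVYtJvTVhIzxp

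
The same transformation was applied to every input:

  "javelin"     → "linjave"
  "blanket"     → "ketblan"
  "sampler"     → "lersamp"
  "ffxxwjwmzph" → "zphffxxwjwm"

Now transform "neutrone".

oneneutr

Each output is the input with this applied: move the last 3 characters to the front (rotate right by 3).
On "neutrone" that produces "oneneutr".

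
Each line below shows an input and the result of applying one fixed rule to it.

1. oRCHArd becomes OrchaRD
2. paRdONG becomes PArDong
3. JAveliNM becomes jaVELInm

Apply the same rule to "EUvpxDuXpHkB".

euVPXdUxPhKb

What's happening: flip the case of every letter.
Applying that to "EUvpxDuXpHkB" gives "euVPXdUxPhKb".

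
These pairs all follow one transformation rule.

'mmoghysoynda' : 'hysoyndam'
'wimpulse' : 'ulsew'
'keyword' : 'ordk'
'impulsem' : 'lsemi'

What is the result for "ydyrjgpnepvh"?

jgpnepvhy

The pattern: move the first character to the end, then delete the first 3 characters.
Starting from "ydyrjgpnepvh": after the first operation, "dyrjgpnepvhy"; after the second, "jgpnepvhy".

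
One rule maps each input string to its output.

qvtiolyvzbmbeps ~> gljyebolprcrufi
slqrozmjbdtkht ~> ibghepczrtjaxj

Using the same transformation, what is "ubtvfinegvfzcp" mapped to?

Rule — shift every letter 10 places backward in the alphabet (wrapping around).
For "ubtvfinegvfzcp" the result is "krjlvyduwlvpsf".

krjlvyduwlvpsf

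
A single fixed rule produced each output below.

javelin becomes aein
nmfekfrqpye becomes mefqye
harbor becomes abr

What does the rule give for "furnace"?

The transformation: swap each adjacent pair of characters (1↔2, 3↔4, ...), then keep every other character starting from the first (positions 1st, 3rd, 5th, ...).
Applying both steps to "furnace": "ufnrcae", then "unce".

unce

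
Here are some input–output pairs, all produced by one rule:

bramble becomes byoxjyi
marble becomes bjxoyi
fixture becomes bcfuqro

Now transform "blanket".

qyixkhb

The transformation: move the last character to the front, then shift every letter 3 places backward in the alphabet (wrapping around).
Starting from "blanket": after the first operation, "tblanke"; after the second, "qyixkhb".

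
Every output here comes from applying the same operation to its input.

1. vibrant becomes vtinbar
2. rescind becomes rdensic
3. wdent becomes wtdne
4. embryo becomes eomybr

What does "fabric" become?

fcaibr

Rule — take characters alternately from the front and the back (1st, last, 2nd, 2nd-last, ...).
So "fabric" becomes "fcaibr".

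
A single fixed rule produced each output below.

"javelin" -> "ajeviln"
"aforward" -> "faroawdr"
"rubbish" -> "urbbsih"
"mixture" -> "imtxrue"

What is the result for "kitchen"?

Looking at the pairs, the operation is to swap each adjacent pair of characters (1↔2, 3↔4, ...).
For "kitchen" the result is "ikctehn".

ikctehn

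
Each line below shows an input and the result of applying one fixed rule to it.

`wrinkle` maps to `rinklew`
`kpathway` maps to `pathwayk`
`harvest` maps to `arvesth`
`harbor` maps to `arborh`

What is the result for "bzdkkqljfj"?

Rule — move the first character to the end.
Applying that to "bzdkkqljfj" gives "zdkkqljfjb".

zdkkqljfjb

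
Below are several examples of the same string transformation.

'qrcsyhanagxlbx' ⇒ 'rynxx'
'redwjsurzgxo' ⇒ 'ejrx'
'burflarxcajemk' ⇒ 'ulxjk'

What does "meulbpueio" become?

ebe

The transformation: keep one character in every 3, starting at position 2 (positions 2nd, 5th, 8th, ...).
So "meulbpueio" becomes "ebe".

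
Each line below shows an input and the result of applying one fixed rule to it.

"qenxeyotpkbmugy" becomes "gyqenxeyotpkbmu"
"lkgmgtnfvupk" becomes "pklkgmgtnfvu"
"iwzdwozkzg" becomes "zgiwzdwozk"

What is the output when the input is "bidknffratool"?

olbidknffrato

Each output is the input with this applied: move the last 2 characters to the front (rotate right by 2).
Doing the same to "bidknffratool": "olbidknffrato".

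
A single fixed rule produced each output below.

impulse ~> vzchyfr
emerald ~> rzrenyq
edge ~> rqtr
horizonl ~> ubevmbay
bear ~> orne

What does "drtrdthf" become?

In each case the input is transformed by: shift every letter 13 places forward in the alphabet (wrapping around) — i.e. ROT13.
Applying that to "drtrdthf" gives "qegeqgus".

qegeqgus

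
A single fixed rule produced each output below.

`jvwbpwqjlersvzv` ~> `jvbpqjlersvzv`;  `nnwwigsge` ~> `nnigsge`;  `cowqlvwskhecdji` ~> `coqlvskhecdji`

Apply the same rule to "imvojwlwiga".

Rule — remove every "w".
For "imvojwlwiga" the result is "imvojliga".

imvojliga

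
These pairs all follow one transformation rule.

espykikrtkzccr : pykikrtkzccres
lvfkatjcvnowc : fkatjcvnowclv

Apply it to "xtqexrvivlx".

qexrvivlxxt

Rule — move the first 2 characters to the end (rotate left by 2).
Doing the same to "xtqexrvivlx": "qexrvivlxxt".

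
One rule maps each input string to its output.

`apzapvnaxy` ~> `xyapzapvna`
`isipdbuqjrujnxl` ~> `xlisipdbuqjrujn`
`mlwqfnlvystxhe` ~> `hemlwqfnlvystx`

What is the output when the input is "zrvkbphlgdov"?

Rule — move the last 2 characters to the front (rotate right by 2).
On "zrvkbphlgdov" that produces "ovzrvkbphlgd".

ovzrvkbphlgd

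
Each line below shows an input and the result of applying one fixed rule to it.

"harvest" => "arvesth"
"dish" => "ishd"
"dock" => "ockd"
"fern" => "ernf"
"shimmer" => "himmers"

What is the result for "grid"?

ridg

Looking at the pairs, the operation is to move the first character to the end.
Applying that to "grid" gives "ridg".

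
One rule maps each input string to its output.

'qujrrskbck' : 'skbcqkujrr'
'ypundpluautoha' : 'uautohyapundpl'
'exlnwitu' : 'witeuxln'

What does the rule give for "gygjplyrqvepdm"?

The transformation: swap the first and last characters, then swap the front and back halves of the string.
"gygjplyrqvepdm" → "rqvepdgmygjply".

rqvepdgmygjply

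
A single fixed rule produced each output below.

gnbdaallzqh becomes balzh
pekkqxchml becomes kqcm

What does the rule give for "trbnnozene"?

bnzn

In each case the input is transformed by: delete the first 2 characters, then keep every other character starting from the first (positions 1st, 3rd, 5th, ...).
For "trbnnozene", step one produces "bnnozene"; step two turns that into "bnzn".
(Check on "gnbdaallzqh": → "bdaallzqh" → "balzh" ✓)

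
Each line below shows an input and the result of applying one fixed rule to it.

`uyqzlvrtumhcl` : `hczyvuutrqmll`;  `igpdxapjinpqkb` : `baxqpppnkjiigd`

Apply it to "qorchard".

In each case the input is transformed by: sort the characters into reverse alphabetical order, then move the last 2 characters to the front (rotate right by 2).
Applying that to "qorchard" gives "carrqohd".

carrqohd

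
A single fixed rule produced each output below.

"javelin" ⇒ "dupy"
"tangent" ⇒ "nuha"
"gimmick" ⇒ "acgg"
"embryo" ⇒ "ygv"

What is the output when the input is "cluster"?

wfom

Rule — delete the last 3 characters, then shift every letter 6 places backward in the alphabet (wrapping around).
On "cluster": the first step gives "clus", and the second then gives "wfom".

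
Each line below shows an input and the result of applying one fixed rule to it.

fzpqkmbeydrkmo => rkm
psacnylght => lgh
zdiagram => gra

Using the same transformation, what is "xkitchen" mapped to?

che

In each case the input is transformed by: delete the last character, then keep only the last 3 characters.
Starting from "xkitchen": after the first operation, "xkitche"; after the second, "che".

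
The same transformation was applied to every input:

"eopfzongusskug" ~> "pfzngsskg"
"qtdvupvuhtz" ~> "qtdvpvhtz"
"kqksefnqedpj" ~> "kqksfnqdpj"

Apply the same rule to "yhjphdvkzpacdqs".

yhjphdvkzpcdqs

What's happening: remove every vowel.
So "yhjphdvkzpacdqs" becomes "yhjphdvkzpcdqs".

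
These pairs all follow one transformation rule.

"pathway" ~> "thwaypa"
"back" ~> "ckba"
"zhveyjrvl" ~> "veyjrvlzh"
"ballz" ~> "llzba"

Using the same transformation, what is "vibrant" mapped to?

Each output is the input with this applied: move the first 2 characters to the end (rotate left by 2).
For "vibrant" the result is "brantvi".

brantvi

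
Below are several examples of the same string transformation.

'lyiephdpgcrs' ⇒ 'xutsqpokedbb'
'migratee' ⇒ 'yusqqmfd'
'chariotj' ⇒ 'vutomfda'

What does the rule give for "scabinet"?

The pattern: shift every letter 12 places forward in the alphabet (wrapping around), then sort the characters into reverse alphabetical order.
On "scabinet": the first step gives "eomnuzqf", and the second then gives "zuqonmfe".

zuqonmfe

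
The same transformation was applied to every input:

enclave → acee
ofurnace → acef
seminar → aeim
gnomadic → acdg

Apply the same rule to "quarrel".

aelq

Looking at the pairs, the operation is to sort the characters into alphabetical order, then keep only the first 4 characters.
Applying that to "quarrel" gives "aelq".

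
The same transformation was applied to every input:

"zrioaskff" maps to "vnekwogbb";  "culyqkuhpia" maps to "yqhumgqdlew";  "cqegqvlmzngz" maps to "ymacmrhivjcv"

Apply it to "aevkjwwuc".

wargfssqy

Looking at the pairs, the operation is to shift every letter 4 places backward in the alphabet (wrapping around).
Applying that to "aevkjwwuc" gives "wargfssqy".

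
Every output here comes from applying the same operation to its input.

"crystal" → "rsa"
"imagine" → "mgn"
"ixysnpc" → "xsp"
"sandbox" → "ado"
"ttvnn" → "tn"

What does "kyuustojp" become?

The transformation: keep every other character starting from the second (positions 2nd, 4th, 6th, ...).
On "kyuustojp" that produces "yutj".

yutj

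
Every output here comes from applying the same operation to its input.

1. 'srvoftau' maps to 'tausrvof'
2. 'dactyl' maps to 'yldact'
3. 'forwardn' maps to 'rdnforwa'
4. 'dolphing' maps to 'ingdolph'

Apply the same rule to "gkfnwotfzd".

tfzdgkfnwo

Rule — swap the front and back halves of the string, then move the first character to the end.
Applying both steps to "gkfnwotfzd": "otfzdgkfnw", then "tfzdgkfnwo".
(Check on "forwardn": → "ardnforw" → "rdnforwa" ✓)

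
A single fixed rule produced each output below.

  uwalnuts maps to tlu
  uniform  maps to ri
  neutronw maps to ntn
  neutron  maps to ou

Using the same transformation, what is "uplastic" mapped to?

iau

What's happening: reverse the string, then keep one character in every 3, starting at position 2 (positions 2nd, 5th, 8th, ...).
On "uplastic": the first step gives "citsalpu", and the second then gives "iau".
(Check on "uniform": → "mrofinu" → "ri" ✓)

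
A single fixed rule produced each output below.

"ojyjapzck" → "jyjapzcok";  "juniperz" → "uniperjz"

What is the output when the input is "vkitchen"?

kitchevn

The pattern: swap the first and last characters, then move the first character to the end.
On "vkitchen": the first step gives "nkitchev", and the second then gives "kitchevn".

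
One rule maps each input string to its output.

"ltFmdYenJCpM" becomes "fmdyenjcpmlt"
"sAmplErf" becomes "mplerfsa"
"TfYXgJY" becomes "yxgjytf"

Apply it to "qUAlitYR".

alityrqu

What's happening: move the first 2 characters to the end (rotate left by 2), then convert every letter to lowercase.
For "qUAlitYR", step one produces "AlitYRqU"; step two turns that into "alityrqu".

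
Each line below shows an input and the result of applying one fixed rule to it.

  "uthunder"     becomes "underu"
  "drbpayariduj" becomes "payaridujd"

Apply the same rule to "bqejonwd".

The pattern: move the first character to the end, then delete the first 2 characters.
Working it through for "bqejonwd": intermediate "qejonwdb", final "jonwdb".

jonwdb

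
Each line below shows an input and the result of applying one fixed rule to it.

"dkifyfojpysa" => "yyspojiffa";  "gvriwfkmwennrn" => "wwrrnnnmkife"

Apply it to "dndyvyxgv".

yyxvvgd

The pattern: delete the first 2 characters, then sort the characters into reverse alphabetical order.
For "dndyvyxgv", step one produces "dyvyxgv"; step two turns that into "yyxvvgd".
(Check on "gvriwfkmwennrn": → "riwfkmwennrn" → "wwrrnnnmkife" ✓)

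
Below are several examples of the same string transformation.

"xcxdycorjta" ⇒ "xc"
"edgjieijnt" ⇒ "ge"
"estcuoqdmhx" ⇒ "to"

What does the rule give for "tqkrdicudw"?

ki

In each case the input is transformed by: delete the last 3 characters, then keep one character in every 3, starting at position 3 (positions 3rd, 6th, 9th, ...).
Applying both steps to "tqkrdicudw": "tqkrdic", then "ki".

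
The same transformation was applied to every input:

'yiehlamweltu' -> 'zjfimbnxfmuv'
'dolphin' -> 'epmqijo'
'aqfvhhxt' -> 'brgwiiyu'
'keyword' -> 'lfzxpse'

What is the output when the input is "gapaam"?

In each case the input is transformed by: shift every letter 1 place forward in the alphabet (wrapping around).
On "gapaam" that produces "hbqbbn".

hbqbbn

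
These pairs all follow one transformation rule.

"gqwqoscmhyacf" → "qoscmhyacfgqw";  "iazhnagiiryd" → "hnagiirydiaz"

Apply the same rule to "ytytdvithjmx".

tdvithjmxyty

The rule is to move the first 3 characters to the end (rotate left by 3).
"ytytdvithjmx" → "tdvithjmxyty".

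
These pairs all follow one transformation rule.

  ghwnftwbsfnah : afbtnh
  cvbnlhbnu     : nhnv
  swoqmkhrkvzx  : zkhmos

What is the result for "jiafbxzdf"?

dxfi

Looking at the pairs, the operation is to reverse the string, then keep every other character starting from the second (positions 2nd, 4th, 6th, ...).
Doing the same to "jiafbxzdf": "dxfi".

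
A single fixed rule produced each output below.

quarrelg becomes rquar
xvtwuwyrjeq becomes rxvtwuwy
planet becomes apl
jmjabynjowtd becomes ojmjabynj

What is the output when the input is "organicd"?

Rule — delete the last 3 characters, then move the last character to the front.
For "organicd", step one produces "organ"; step two turns that into "norga".

norga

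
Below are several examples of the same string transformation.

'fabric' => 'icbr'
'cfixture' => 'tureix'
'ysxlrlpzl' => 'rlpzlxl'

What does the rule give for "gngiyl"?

ylgi

The transformation: delete the first 2 characters, then move the first 2 characters to the end (rotate left by 2).
On "gngiyl": the first step gives "giyl", and the second then gives "ylgi".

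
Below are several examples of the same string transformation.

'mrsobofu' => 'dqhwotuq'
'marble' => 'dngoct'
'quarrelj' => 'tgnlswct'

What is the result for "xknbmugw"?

owiyzmpd

In each case the input is transformed by: swap the front and back halves of the string, then shift every letter 2 places forward in the alphabet (wrapping around).
"xknbmugw" → "mugwxknb" → "owiyzmpd".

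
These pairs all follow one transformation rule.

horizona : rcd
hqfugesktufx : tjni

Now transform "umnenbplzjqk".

Looking at the pairs, the operation is to shift every letter 3 places forward in the alphabet (wrapping around), then keep one character in every 3, starting at position 2 (positions 2nd, 5th, 8th, ...).
So "umnenbplzjqk" becomes "pqot".

pqot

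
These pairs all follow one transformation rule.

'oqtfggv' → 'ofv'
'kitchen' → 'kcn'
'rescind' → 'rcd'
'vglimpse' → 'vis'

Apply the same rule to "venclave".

vcv

Rule — keep one character in every 3, starting at position 1 (positions 1st, 4th, 7th, ...).
Applying that to "venclave" gives "vcv".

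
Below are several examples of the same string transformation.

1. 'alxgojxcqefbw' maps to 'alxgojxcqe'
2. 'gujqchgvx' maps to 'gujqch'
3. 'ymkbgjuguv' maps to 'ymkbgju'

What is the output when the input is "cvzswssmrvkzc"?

What's happening: delete the last 3 characters.
For "cvzswssmrvkzc" the result is "cvzswssmrv".

cvzswssmrv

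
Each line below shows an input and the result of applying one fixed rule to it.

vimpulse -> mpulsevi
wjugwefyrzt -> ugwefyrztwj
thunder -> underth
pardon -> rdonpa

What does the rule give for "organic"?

Each output is the input with this applied: move the first 2 characters to the end (rotate left by 2).
On "organic" that produces "ganicor".

ganicor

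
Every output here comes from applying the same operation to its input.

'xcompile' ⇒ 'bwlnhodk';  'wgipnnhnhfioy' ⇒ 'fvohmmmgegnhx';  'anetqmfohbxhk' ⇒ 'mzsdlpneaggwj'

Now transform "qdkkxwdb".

Each output is the input with this applied: swap each adjacent pair of characters (1↔2, 3↔4, ...), then shift every letter 1 place backward in the alphabet (wrapping around).
On "qdkkxwdb": the first step gives "dqkkwxbd", and the second then gives "cpjjvwac".

cpjjvwac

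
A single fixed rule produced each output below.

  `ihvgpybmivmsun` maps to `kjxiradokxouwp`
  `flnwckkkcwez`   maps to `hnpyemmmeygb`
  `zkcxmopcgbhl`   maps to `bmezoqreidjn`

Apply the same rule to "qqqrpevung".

ssstrgxwpi

The transformation: shift every letter 2 places forward in the alphabet (wrapping around).
Applying that to "qqqrpevung" gives "ssstrgxwpi".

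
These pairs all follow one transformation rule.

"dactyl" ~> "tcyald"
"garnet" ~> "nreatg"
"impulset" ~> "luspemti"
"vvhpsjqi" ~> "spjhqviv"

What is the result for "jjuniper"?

inpuejrj

Each output is the input with this applied: swap the front and back halves of the string, then take characters alternately from the front and the back (1st, last, 2nd, 2nd-last, ...).
Starting from "jjuniper": after the first operation, "iperjjun"; after the second, "inpuejrj".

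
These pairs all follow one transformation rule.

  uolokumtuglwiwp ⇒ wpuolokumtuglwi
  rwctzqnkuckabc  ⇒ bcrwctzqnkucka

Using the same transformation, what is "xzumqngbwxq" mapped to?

xqxzumqngbw

Looking at the pairs, the operation is to move the last 2 characters to the front (rotate right by 2).
For "xzumqngbwxq" the result is "xqxzumqngbw".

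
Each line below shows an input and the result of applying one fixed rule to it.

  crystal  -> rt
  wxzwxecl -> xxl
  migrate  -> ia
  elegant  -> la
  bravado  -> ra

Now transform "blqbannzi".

laz

What's happening: keep one character in every 3, starting at position 2 (positions 2nd, 5th, 8th, ...).
Applying that to "blqbannzi" gives "laz".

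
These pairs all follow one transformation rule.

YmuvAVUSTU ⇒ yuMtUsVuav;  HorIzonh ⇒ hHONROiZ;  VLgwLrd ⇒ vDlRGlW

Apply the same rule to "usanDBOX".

UxSoAbNd

The transformation: take characters alternately from the front and the back (1st, last, 2nd, 2nd-last, ...), then flip the case of every letter.
Working it through for "usanDBOX": intermediate "uXsOaBnD", final "UxSoAbNd".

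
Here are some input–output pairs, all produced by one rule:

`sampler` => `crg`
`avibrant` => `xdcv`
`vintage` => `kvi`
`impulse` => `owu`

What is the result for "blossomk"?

Each output is the input with this applied: shift every letter 2 places forward in the alphabet (wrapping around), then keep every other character starting from the second (positions 2nd, 4th, 6th, ...).
Applying that to "blossomk" gives "nuqm".

nuqm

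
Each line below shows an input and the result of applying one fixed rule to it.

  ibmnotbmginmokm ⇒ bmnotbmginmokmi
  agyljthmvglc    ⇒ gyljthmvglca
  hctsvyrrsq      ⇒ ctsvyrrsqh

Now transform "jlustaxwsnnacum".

The transformation: move the first character to the end.
Doing the same to "jlustaxwsnnacum": "lustaxwsnnacumj".

lustaxwsnnacumj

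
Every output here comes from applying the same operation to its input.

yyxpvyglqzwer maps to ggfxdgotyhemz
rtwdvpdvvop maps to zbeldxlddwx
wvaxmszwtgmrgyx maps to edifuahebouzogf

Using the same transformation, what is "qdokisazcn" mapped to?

Looking at the pairs, the operation is to shift every letter 8 places forward in the alphabet (wrapping around).
On "qdokisazcn" that produces "ylwsqaihkv".

ylwsqaihkv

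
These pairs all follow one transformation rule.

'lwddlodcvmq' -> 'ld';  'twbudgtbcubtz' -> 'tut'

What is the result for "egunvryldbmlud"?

Looking at the pairs, the operation is to keep one character in every 3, starting at position 1 (positions 1st, 4th, 7th, ...), then delete the last 2 characters.
Starting from "egunvryldbmlud": after the first operation, "enybu"; after the second, "eny".
(Check on "lwddlodcvmq": → "lddm" → "ld" ✓)

eny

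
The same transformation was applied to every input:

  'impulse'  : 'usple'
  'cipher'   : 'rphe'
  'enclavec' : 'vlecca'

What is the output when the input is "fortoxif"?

Each output is the input with this applied: delete the first 2 characters, then sort the characters into reverse alphabetical order.
On "fortoxif": the first step gives "rtoxif", and the second then gives "xtroif".

xtroif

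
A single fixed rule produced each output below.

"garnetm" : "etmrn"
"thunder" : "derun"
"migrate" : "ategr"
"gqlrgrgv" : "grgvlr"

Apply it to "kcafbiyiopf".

What's happening: delete the first 2 characters, then move the first 2 characters to the end (rotate left by 2).
Applying both steps to "kcafbiyiopf": "afbiyiopf", then "biyiopfaf".

biyiopfaf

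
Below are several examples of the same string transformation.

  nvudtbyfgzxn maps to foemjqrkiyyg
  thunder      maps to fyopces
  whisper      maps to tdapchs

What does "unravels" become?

clgpwdfy

In each case the input is transformed by: shift every letter 11 places forward in the alphabet (wrapping around), then move the first 2 characters to the end (rotate left by 2).
On "unravels": the first step gives "fyclgpwd", and the second then gives "clgpwdfy".
(Check on "nvudtbyfgzxn": → "ygfoemjqrkiy" → "foemjqrkiyyg" ✓)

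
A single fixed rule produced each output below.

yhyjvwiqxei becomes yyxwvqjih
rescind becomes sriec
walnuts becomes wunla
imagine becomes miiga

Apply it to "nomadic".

onmda

The rule is to delete the last 2 characters, then sort the characters into reverse alphabetical order.
Working it through for "nomadic": intermediate "nomad", final "onmda".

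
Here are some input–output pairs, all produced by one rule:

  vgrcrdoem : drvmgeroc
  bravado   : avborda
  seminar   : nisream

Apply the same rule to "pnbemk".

bepknm

The rule is to take characters alternately from the front and the back (1st, last, 2nd, 2nd-last, ...), then move the last 2 characters to the front (rotate right by 2).
Working it through for "pnbemk": intermediate "pknmbe", final "bepknm".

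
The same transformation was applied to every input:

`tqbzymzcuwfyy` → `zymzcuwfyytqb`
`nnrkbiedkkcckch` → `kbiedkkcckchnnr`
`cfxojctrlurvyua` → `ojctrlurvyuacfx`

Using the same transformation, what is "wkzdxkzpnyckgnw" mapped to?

dxkzpnyckgnwwkz

In each case the input is transformed by: move the first 3 characters to the end (rotate left by 3).
For "wkzdxkzpnyckgnw" the result is "dxkzpnyckgnwwkz".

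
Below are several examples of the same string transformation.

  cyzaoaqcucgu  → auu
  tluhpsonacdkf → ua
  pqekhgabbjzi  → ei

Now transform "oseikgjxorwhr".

eo

The pattern: keep one character in every 3, starting at position 3 (positions 3rd, 6th, 9th, ...), then keep only the vowels.
On "oseikgjxorwhr": the first step gives "egoh", and the second then gives "eo".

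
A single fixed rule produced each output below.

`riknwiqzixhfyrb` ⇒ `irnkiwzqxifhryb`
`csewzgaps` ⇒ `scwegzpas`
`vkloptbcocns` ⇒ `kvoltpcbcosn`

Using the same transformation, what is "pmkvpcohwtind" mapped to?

The pattern: swap each adjacent pair of characters (1↔2, 3↔4, ...).
"pmkvpcohwtind" → "mpvkcphotwnid".

mpvkcphotwnid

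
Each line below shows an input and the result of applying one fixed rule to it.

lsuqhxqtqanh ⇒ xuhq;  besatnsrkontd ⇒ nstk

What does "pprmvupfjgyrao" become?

The rule is to keep one character in every 3, starting at position 3 (positions 3rd, 6th, 9th, ...), then swap each adjacent pair of characters (1↔2, 3↔4, ...).
On "pprmvupfjgyrao" that produces "urrj".

urrj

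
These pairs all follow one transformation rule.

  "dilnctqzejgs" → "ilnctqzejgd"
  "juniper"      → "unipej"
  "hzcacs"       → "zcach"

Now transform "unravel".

The rule is to delete the last character, then move the first character to the end.
For "unravel", step one produces "unrave"; step two turns that into "nraveu".

nraveu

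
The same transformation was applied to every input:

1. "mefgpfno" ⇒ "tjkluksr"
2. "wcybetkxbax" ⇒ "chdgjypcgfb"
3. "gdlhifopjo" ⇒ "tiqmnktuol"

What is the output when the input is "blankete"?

jqfspjyg

The pattern: swap the first and last characters, then shift every letter 5 places forward in the alphabet (wrapping around).
"blankete" → "elanketb" → "jqfspjyg".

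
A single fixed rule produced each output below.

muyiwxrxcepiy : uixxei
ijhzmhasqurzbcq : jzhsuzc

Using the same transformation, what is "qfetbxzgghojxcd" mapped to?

The transformation: keep every other character starting from the second (positions 2nd, 4th, 6th, ...).
So "qfetbxzgghojxcd" becomes "ftxghjc".

ftxghjc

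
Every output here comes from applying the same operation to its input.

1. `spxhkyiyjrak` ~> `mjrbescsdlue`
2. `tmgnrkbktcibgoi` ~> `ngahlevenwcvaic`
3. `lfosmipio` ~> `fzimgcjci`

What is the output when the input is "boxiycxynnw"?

Looking at the pairs, the operation is to shift every letter 6 places backward in the alphabet (wrapping around).
On "boxiycxynnw" that produces "vircswrshhq".

vircswrshhq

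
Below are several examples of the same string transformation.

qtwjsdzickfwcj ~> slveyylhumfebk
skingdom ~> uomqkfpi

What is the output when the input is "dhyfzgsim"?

What's happening: take characters alternately from the front and the back (1st, last, 2nd, 2nd-last, ...), then shift every letter 2 places forward in the alphabet (wrapping around).
Doing the same to "dhyfzgsim": "fojkauhib".
(Check on "qtwjsdzickfwcj": → "qjtcwwjfskdczi" → "slveyylhumfebk" ✓)

fojkauhib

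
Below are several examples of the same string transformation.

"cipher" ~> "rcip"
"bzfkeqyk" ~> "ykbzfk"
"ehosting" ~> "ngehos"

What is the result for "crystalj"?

ljcrys

What's happening: swap the front and back halves of the string, then delete the first 2 characters.
For "crystalj", step one produces "taljcrys"; step two turns that into "ljcrys".
(Check on "ehosting": → "tingehos" → "ngehos" ✓)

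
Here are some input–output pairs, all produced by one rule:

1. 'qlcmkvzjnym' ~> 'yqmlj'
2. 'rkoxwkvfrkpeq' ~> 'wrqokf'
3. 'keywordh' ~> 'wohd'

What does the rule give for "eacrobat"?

reba

What's happening: sort the characters into reverse alphabetical order, then keep every other character starting from the second (positions 2nd, 4th, 6th, ...).
For "eacrobat", step one produces "troecbaa"; step two turns that into "reba".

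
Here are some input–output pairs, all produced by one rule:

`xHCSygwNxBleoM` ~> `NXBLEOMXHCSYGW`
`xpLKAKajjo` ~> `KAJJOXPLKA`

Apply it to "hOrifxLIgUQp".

LIGUQPHORIFX

Looking at the pairs, the operation is to swap the front and back halves of the string, then convert every letter to uppercase.
For "hOrifxLIgUQp", step one produces "LIgUQphOrifx"; step two turns that into "LIGUQPHORIFX".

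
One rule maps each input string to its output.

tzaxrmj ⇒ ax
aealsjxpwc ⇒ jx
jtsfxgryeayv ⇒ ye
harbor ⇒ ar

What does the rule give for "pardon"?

What's happening: move the last 3 characters to the front (rotate right by 3), then keep only the last 2 characters.
For "pardon" the result is "ar".
(Check on "jtsfxgryeayv": → "ayvjtsfxgrye" → "ye" ✓)

ar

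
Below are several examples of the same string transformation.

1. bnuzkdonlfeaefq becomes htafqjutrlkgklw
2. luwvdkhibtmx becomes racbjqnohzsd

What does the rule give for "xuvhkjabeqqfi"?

dabnqpghkwwlo

Each output is the input with this applied: shift every letter 6 places forward in the alphabet (wrapping around).
"xuvhkjabeqqfi" → "dabnqpghkwwlo".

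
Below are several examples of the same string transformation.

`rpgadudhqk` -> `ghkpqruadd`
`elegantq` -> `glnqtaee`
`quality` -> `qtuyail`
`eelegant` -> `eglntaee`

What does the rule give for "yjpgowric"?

The rule is to sort the characters into alphabetical order, then move the first 3 characters to the end (rotate left by 3).
"yjpgowric" → "cgijoprwy" → "joprwycgi".

joprwycgi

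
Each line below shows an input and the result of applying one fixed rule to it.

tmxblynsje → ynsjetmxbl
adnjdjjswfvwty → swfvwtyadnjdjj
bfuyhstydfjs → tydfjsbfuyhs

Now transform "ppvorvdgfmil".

Each output is the input with this applied: swap the front and back halves of the string.
Applying that to "ppvorvdgfmil" gives "dgfmilppvorv".

dgfmilppvorv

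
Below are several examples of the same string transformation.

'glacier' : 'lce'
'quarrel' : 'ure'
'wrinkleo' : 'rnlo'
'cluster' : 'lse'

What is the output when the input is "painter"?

Rule — keep every other character starting from the second (positions 2nd, 4th, 6th, ...).
On "painter" that produces "ane".

ane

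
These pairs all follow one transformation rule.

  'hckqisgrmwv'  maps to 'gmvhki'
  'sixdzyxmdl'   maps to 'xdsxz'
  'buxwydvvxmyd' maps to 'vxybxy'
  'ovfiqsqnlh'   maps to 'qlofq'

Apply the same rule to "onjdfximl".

ilojf

In each case the input is transformed by: keep every other character starting from the first (positions 1st, 3rd, 5th, ...), then move the first 3 characters to the end (rotate left by 3).
Applying both steps to "onjdfximl": "ojfil", then "ilojf".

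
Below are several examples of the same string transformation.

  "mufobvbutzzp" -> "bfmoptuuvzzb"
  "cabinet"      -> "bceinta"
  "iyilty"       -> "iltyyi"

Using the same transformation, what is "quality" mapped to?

ilqtuya

The rule is to sort the characters into alphabetical order, then move the first character to the end.
Working it through for "quality": intermediate "ailqtuy", final "ilqtuya".
(Check on "iyilty": → "iiltyy" → "iltyyi" ✓)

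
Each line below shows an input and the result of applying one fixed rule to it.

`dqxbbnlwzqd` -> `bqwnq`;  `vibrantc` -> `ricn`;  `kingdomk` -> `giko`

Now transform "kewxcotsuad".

Each output is the input with this applied: keep every other character starting from the second (positions 2nd, 4th, 6th, ...), then swap each adjacent pair of characters (1↔2, 3↔4, ...).
On "kewxcotsuad": the first step gives "exosa", and the second then gives "xesoa".

xesoa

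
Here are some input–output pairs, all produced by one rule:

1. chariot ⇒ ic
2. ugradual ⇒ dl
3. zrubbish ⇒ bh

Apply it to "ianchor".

The pattern: move the first 2 characters to the end (rotate left by 2), then keep one character in every 3, starting at position 3 (positions 3rd, 6th, 9th, ...).
"ianchor" → "nchoria" → "hi".

hi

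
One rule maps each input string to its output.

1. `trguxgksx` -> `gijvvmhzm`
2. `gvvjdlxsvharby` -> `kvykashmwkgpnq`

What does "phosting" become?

wehdxivc

Each output is the input with this applied: swap each adjacent pair of characters (1↔2, 3↔4, ...), then shift every letter 11 places backward in the alphabet (wrapping around).
For "phosting", step one produces "hpsoitgn"; step two turns that into "wehdxivc".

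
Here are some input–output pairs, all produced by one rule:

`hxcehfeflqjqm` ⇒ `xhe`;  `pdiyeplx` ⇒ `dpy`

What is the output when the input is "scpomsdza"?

Rule — swap each adjacent pair of characters (1↔2, 3↔4, ...), then keep only the first 3 characters.
On "scpomsdza" that produces "cso".

cso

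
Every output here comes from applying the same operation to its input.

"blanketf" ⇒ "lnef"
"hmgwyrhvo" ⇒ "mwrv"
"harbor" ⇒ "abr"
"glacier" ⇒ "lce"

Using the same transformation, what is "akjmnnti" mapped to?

kmni

The transformation: keep every other character starting from the second (positions 2nd, 4th, 6th, ...).
Doing the same to "akjmnnti": "kmni".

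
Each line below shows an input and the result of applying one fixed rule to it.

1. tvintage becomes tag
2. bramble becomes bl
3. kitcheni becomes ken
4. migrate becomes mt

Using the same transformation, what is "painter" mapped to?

pe

Rule — swap each adjacent pair of characters (1↔2, 3↔4, ...), then keep one character in every 3, starting at position 2 (positions 2nd, 5th, 8th, ...).
Starting from "painter": after the first operation, "apnietr"; after the second, "pe".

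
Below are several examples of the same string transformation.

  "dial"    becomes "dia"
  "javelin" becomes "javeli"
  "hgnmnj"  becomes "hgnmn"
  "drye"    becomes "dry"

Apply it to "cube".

cub

In each case the input is transformed by: delete the last character.
Doing the same to "cube": "cub".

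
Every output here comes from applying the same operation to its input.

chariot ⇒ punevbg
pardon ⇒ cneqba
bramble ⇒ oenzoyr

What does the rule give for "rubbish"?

ehoovfu

Looking at the pairs, the operation is to shift every letter 13 places forward in the alphabet (wrapping around) — i.e. ROT13.
"rubbish" → "ehoovfu".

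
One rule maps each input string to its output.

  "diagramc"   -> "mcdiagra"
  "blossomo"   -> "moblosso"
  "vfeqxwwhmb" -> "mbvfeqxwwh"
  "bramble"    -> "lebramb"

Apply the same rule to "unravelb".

Each output is the input with this applied: move the last 2 characters to the front (rotate right by 2).
"unravelb" → "lbunrave".

lbunrave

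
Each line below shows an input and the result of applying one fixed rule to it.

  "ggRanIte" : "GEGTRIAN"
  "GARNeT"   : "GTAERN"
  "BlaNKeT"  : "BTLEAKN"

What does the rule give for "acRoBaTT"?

ATCTRAOB

The pattern: take characters alternately from the front and the back (1st, last, 2nd, 2nd-last, ...), then convert every letter to uppercase.
Working it through for "acRoBaTT": intermediate "aTcTRaoB", final "ATCTRAOB".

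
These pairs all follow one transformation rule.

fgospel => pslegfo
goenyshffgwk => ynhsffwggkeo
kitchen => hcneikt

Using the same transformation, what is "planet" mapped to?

The rule is to move the first 3 characters to the end (rotate left by 3), then swap each adjacent pair of characters (1↔2, 3↔4, ...).
"planet" → "netpla" → "enptal".
(Check on "kitchen": → "chenkit" → "hcneikt" ✓)

enptal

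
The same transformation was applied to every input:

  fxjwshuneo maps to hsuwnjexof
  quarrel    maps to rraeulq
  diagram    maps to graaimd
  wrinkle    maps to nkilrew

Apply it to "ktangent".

gneanttk

In each case the input is transformed by: take characters alternately from the front and the back (1st, last, 2nd, 2nd-last, ...), then reverse the string.
"ktangent" → "kttnaeng" → "gneanttk".
(Check on "quarrel": → "qluearr" → "rraeulq" ✓)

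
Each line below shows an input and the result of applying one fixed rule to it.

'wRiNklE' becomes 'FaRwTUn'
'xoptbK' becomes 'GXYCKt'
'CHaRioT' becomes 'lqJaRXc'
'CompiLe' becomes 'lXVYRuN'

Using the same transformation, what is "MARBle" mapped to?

The transformation: shift every letter 9 places forward in the alphabet (wrapping around), then flip the case of every letter.
Working it through for "MARBle": intermediate "VJAKun", final "vjakUN".

vjakUN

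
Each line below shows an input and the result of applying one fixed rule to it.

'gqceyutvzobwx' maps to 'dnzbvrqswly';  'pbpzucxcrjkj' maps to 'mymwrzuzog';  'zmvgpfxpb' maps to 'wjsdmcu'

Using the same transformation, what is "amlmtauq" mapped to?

Each output is the input with this applied: shift every letter 3 places backward in the alphabet (wrapping around), then delete the last 2 characters.
For "amlmtauq", step one produces "xjijqxrn"; step two turns that into "xjijqx".

xjijqx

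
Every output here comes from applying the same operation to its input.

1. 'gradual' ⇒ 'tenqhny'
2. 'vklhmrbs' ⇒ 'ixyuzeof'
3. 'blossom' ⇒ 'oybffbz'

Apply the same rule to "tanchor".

What's happening: shift every letter 13 places forward in the alphabet (wrapping around) — i.e. ROT13.
"tanchor" → "gnapube".

gnapube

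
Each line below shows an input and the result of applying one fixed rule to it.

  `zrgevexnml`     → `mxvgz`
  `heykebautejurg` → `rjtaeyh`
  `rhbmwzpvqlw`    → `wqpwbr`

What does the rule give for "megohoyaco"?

In each case the input is transformed by: keep every other character starting from the first (positions 1st, 3rd, 5th, ...), then reverse the string.
Applying both steps to "megohoyaco": "mghyc", then "cyhgm".

cyhgm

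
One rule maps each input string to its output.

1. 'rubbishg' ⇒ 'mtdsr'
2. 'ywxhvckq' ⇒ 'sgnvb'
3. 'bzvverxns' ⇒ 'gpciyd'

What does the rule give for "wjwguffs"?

rfqqd

The transformation: shift every letter 11 places forward in the alphabet (wrapping around), then delete the first 3 characters.
Starting from "wjwguffs": after the first operation, "huhrfqqd"; after the second, "rfqqd".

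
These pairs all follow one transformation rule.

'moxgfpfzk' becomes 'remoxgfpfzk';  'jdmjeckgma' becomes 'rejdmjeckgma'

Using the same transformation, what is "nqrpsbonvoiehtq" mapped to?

renqrpsbonvoiehtq

Looking at the pairs, the operation is to prepend "re".
Applying that to "nqrpsbonvoiehtq" gives "renqrpsbonvoiehtq".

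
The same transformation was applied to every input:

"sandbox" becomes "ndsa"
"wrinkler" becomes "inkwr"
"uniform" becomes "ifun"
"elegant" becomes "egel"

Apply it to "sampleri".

mplsa

The transformation: delete the last 3 characters, then move the first 2 characters to the end (rotate left by 2).
Doing the same to "sampleri": "mplsa".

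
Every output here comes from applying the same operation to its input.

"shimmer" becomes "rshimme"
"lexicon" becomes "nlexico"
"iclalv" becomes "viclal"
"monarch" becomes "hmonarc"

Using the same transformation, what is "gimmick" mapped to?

Looking at the pairs, the operation is to move the last character to the front.
"gimmick" → "kgimmic".

kgimmic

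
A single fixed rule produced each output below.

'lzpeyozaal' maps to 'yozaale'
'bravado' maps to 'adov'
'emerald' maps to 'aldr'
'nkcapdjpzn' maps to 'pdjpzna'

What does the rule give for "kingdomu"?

domug

Each output is the input with this applied: delete the first 3 characters, then move the first character to the end.
"kingdomu" → "gdomu" → "domug".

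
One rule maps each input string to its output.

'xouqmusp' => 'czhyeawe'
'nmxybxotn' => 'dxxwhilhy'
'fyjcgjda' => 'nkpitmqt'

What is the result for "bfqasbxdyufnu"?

In each case the input is transformed by: shift every letter 10 places forward in the alphabet (wrapping around), then move the last 2 characters to the front (rotate right by 2).
"bfqasbxdyufnu" → "lpakclhniepxe" → "xelpakclhniep".

xelpakclhniep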